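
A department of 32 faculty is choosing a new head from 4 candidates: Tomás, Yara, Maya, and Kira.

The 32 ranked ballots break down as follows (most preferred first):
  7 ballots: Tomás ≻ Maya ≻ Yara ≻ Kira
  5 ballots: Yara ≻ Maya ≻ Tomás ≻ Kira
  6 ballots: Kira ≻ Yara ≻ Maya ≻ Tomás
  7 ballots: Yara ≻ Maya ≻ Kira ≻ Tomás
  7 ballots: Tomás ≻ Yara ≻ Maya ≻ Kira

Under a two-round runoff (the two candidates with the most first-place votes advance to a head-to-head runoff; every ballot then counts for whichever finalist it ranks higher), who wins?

Round 1 first-place votes: Tomás 14, Yara 12, Maya 0, Kira 6. Tomás and Yara advance.
Runoff: Tomás is ranked above Yara on 14 ballots, Yara above Tomás on 18.

Yara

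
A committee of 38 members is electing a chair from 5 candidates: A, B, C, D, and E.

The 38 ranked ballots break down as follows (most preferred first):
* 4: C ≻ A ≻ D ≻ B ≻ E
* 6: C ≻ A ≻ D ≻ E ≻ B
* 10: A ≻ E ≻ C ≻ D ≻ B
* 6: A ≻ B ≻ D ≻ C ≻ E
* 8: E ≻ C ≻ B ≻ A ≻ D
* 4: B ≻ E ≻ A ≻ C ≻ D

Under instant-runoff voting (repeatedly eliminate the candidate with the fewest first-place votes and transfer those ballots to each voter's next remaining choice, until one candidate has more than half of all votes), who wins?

Round 1: A 16, B 4, C 10, D 0, E 8. D eliminated.
Round 2: A 16, B 4, C 10, E 8. B eliminated.
Round 3: A 16, C 10, E 12. C eliminated.
Round 4: A 26, E 12. A has a majority (≥20).

A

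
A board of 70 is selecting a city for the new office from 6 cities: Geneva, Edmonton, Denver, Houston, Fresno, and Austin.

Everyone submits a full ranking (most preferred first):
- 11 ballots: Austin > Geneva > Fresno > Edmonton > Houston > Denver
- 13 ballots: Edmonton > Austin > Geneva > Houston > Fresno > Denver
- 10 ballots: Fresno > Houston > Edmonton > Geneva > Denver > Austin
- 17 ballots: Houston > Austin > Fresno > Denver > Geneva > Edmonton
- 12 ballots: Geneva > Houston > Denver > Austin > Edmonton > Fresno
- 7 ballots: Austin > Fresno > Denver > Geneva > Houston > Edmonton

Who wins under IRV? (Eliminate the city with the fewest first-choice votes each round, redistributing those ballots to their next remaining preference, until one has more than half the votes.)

Houston

Round 1: Geneva 12, Edmonton 13, Denver 0, Houston 17, Fresno 10, Austin 18. Denver eliminated.
Round 2: Geneva 12, Edmonton 13, Houston 17, Fresno 10, Austin 18. Fresno eliminated.
Round 3: Geneva 12, Edmonton 13, Houston 27, Austin 18. Geneva eliminated.
Round 4: Edmonton 13, Houston 39, Austin 18. Houston has a majority (≥36).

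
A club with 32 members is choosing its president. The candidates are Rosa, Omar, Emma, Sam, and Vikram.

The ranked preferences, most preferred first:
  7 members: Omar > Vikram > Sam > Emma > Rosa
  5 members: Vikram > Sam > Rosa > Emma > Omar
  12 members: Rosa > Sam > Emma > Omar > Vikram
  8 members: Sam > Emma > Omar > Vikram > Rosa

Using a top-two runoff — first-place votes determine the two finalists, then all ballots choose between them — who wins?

Round 1 first-place votes: Rosa 12, Omar 7, Emma 0, Sam 8, Vikram 5. Rosa and Sam advance.
Runoff: Rosa is ranked above Sam on 12 ballots, Sam above Rosa on 20.

Sam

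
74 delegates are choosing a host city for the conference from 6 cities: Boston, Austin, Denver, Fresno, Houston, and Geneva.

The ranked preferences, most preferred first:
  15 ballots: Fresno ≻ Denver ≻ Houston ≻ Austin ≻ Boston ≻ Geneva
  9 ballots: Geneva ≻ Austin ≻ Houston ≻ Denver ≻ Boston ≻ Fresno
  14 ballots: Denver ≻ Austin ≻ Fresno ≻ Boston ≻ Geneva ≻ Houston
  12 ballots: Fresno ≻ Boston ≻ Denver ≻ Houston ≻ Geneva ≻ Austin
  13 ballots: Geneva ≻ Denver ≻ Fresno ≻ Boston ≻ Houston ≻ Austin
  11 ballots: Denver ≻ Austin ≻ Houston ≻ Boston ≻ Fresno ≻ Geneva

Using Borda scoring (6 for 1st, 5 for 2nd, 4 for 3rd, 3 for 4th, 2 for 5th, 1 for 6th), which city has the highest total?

Denver

Boston: 15×2 + 9×2 + 14×3 + 12×5 + 13×3 + 11×3 = 222
Austin: 15×3 + 9×5 + 14×5 + 12×1 + 13×1 + 11×5 = 240
Denver: 15×5 + 9×3 + 14×6 + 12×4 + 13×5 + 11×6 = 365
Fresno: 15×6 + 9×1 + 14×4 + 12×6 + 13×4 + 11×2 = 301
Houston: 15×4 + 9×4 + 14×1 + 12×3 + 13×2 + 11×4 = 216
Geneva: 15×1 + 9×6 + 14×2 + 12×2 + 13×6 + 11×1 = 210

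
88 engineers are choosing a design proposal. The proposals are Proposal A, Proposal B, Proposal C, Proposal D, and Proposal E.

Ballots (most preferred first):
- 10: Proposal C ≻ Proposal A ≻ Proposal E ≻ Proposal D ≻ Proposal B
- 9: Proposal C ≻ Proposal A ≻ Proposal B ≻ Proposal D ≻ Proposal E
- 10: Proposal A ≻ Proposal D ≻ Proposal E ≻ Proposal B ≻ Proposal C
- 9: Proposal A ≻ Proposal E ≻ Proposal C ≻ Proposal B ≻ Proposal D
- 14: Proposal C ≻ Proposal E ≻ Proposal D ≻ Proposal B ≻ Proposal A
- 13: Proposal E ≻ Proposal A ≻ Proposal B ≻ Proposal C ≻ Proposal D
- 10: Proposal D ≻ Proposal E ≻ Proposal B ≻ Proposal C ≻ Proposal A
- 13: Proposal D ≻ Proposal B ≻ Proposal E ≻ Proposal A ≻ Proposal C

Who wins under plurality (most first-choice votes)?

First-place votes: Proposal A 19, Proposal B 0, Proposal C 33, Proposal D 23, Proposal E 13.

Proposal C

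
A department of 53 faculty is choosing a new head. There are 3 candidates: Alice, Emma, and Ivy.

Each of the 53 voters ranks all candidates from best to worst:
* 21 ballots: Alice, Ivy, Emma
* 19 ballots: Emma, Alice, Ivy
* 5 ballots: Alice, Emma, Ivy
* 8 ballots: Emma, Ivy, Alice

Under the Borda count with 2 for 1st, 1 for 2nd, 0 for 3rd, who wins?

Alice

Alice: 21×2 + 19×1 + 5×2 + 8×0 = 71
Emma: 21×0 + 19×2 + 5×1 + 8×2 = 59
Ivy: 21×1 + 19×0 + 5×0 + 8×1 = 29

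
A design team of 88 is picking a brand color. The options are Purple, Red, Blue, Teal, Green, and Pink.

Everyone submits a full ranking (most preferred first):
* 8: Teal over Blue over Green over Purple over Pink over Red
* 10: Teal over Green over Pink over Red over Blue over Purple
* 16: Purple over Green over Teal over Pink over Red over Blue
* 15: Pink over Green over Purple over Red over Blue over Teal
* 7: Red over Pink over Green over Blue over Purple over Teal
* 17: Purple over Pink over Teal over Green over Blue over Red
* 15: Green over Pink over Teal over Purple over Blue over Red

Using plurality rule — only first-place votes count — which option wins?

Purple

First-place votes: Purple 33, Red 7, Blue 0, Teal 18, Green 15, Pink 15.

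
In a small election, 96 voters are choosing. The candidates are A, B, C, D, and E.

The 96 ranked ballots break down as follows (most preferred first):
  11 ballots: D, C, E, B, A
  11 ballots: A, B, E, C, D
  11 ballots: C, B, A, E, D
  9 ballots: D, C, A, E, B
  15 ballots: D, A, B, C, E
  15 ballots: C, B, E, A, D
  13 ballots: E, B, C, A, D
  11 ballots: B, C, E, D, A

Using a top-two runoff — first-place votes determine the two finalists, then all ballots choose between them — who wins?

Round 1 first-place votes: A 11, B 11, C 26, D 35, E 13. D and C advance.
Runoff: D is ranked above C on 35 ballots, C above D on 61.

C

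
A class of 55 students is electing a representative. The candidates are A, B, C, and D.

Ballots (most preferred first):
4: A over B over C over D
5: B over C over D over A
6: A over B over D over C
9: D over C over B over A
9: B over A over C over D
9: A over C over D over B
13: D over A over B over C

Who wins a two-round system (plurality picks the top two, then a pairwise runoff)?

Round 1 first-place votes: A 19, B 14, C 0, D 22. D and A advance.
Runoff: D is ranked above A on 27 ballots, A above D on 28.

A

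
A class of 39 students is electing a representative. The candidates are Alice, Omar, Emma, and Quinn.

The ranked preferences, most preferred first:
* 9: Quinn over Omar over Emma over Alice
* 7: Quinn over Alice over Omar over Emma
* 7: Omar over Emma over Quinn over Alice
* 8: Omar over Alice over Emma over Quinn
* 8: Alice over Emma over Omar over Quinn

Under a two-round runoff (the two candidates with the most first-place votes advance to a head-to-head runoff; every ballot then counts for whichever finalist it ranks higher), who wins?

Round 1 first-place votes: Alice 8, Omar 15, Emma 0, Quinn 16. Quinn and Omar advance.
Runoff: Quinn is ranked above Omar on 16 ballots, Omar above Quinn on 23.

Omar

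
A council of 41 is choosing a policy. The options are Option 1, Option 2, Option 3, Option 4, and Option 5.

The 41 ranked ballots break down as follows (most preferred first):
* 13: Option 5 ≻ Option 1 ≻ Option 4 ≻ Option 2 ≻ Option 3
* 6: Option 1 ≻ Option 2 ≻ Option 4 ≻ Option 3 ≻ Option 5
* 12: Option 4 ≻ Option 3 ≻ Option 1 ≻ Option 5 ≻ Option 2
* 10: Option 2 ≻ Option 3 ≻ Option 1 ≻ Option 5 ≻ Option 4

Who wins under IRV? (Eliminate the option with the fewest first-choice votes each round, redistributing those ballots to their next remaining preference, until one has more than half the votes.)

Option 5

Round 1: Option 1 6, Option 2 10, Option 3 0, Option 4 12, Option 5 13. Option 3 eliminated.
Round 2: Option 1 6, Option 2 10, Option 4 12, Option 5 13. Option 1 eliminated.
Round 3: Option 2 16, Option 4 12, Option 5 13. Option 4 eliminated.
Round 4: Option 2 16, Option 5 25. Option 5 has a majority (≥21).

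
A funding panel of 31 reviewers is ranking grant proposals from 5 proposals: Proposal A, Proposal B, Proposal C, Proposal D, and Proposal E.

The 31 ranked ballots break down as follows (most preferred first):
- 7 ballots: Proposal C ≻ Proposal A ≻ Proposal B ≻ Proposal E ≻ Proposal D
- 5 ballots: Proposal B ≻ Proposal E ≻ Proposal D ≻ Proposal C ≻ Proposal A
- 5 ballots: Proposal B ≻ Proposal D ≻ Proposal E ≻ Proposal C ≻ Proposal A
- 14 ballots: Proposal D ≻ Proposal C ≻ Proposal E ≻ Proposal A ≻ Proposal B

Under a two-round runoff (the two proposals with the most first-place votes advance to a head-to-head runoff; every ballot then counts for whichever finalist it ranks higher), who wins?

Proposal B

Round 1 first-place votes: Proposal A 0, Proposal B 10, Proposal C 7, Proposal D 14, Proposal E 0. Proposal D and Proposal B advance.
Runoff: Proposal D is ranked above Proposal B on 14 ballots, Proposal B above Proposal D on 17.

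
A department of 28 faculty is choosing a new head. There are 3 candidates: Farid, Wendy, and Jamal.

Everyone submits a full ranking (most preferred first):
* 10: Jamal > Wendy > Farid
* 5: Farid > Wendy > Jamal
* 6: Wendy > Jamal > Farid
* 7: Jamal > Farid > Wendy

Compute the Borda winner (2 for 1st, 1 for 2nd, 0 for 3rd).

Jamal

Farid: 10×0 + 5×2 + 6×0 + 7×1 = 17
Wendy: 10×1 + 5×1 + 6×2 + 7×0 = 27
Jamal: 10×2 + 5×0 + 6×1 + 7×2 = 40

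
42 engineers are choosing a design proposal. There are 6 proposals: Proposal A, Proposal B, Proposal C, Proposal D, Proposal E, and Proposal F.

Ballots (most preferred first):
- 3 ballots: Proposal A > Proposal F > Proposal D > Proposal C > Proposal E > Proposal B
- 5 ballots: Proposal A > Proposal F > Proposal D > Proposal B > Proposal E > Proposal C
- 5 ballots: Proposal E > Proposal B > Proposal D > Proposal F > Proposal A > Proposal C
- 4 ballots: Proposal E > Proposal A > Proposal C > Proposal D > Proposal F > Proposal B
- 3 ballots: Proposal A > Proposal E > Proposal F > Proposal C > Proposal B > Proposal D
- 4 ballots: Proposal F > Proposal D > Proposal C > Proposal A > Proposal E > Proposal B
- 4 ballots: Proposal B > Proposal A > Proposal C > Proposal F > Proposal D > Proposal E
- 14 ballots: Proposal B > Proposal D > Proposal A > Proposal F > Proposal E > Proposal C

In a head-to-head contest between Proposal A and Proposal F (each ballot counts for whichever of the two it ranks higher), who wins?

Proposal A

Proposal A is ranked above Proposal F on 33 ballots; Proposal F above Proposal A on 9.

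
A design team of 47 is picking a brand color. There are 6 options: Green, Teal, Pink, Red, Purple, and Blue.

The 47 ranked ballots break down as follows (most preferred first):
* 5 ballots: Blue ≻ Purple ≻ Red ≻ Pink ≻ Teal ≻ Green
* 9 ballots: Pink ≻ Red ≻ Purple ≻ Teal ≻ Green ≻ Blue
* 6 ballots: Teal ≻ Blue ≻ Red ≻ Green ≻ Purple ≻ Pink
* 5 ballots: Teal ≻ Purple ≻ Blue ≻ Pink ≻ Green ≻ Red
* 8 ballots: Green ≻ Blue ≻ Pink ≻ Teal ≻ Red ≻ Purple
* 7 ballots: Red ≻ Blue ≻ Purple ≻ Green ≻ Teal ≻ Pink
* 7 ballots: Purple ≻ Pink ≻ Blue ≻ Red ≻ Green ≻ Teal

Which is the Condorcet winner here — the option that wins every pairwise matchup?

Blue

Blue vs Green: 30–17
Blue vs Teal: 27–20
Blue vs Pink: 31–16
Blue vs Red: 31–16
Blue vs Purple: 26–21
Blue beats every other option.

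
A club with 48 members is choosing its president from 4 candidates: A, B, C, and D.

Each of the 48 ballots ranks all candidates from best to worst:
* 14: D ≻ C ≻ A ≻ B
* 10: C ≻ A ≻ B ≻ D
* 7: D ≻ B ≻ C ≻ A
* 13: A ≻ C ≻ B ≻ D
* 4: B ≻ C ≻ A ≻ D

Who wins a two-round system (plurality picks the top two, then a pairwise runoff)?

A

Round 1 first-place votes: A 13, B 4, C 10, D 21. D and A advance.
Runoff: D is ranked above A on 21 ballots, A above D on 27.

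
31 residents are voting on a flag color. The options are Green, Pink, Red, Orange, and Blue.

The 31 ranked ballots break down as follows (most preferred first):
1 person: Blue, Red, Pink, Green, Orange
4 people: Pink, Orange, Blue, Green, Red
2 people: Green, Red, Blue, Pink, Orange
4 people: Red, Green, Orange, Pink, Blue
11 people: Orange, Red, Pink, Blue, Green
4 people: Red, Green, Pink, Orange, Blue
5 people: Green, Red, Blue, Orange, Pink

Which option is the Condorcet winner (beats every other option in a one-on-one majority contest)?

Red

Red vs Green: 20–11
Red vs Pink: 27–4
Red vs Orange: 16–15
Red vs Blue: 26–5
Red beats every other option.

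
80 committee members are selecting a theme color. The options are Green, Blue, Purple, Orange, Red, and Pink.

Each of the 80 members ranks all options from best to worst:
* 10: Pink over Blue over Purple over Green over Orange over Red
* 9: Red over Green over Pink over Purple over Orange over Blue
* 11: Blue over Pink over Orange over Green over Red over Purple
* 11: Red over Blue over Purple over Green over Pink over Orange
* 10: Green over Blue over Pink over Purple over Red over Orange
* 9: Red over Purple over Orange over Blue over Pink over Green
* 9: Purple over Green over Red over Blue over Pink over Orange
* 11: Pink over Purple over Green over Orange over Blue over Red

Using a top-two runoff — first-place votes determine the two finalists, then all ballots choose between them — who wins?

Round 1 first-place votes: Green 10, Blue 11, Purple 9, Orange 0, Red 29, Pink 21. Red and Pink advance.
Runoff: Red is ranked above Pink on 38 ballots, Pink above Red on 42.

Pink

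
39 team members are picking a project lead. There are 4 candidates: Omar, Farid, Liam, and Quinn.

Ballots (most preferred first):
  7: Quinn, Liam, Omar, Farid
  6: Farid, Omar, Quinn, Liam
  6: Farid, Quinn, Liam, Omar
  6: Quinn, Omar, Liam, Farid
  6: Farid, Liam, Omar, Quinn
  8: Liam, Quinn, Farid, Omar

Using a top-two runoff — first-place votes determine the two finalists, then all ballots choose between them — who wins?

Quinn

Round 1 first-place votes: Omar 0, Farid 18, Liam 8, Quinn 13. Farid and Quinn advance.
Runoff: Farid is ranked above Quinn on 18 ballots, Quinn above Farid on 21.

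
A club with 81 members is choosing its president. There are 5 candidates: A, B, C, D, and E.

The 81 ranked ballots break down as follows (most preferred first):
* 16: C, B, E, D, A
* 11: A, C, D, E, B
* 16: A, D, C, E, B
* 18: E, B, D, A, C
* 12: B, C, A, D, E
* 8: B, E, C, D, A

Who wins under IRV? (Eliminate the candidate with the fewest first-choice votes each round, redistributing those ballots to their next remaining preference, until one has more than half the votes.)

B

Round 1: A 27, B 20, C 16, D 0, E 18. D eliminated.
Round 2: A 27, B 20, C 16, E 18. C eliminated.
Round 3: A 27, B 36, E 18. E eliminated.
Round 4: A 27, B 54. B has a majority (≥41).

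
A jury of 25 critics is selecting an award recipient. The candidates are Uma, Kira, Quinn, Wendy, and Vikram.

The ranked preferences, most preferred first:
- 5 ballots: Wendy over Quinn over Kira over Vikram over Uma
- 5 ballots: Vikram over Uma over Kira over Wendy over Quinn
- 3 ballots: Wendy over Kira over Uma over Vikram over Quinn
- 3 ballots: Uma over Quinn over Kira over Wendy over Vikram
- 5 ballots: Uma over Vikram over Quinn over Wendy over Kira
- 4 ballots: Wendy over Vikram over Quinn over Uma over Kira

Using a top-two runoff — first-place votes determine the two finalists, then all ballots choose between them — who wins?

Uma

Round 1 first-place votes: Uma 8, Kira 0, Quinn 0, Wendy 12, Vikram 5. Wendy and Uma advance.
Runoff: Wendy is ranked above Uma on 12 ballots, Uma above Wendy on 13.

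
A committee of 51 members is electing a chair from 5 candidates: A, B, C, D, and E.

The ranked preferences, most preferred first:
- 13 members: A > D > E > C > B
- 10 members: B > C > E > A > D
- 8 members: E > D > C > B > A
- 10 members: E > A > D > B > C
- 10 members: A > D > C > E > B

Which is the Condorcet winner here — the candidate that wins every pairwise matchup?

E

E vs A: 28–23
E vs B: 41–10
E vs C: 31–20
E vs D: 28–23
E beats every other candidate.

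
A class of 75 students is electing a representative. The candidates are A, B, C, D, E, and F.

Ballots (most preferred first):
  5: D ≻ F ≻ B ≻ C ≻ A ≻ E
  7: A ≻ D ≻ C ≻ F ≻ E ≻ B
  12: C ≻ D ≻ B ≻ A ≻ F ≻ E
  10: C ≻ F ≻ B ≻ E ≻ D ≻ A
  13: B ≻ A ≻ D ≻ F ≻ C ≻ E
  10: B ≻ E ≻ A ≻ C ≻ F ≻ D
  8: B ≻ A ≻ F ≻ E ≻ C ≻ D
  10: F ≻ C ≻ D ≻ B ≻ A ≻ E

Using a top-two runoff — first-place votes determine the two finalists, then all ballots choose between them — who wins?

Round 1 first-place votes: A 7, B 31, C 22, D 5, E 0, F 10. B and C advance.
Runoff: B is ranked above C on 36 ballots, C above B on 39.

C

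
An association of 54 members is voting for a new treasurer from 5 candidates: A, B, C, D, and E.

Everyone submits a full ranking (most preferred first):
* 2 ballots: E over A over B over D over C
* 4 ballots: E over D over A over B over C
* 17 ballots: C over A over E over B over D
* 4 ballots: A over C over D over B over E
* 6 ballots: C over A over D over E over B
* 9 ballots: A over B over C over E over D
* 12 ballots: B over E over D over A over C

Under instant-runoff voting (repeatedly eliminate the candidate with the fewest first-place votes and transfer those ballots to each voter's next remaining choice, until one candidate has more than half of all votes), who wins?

Round 1: A 13, B 12, C 23, D 0, E 6. D eliminated.
Round 2: A 13, B 12, C 23, E 6. E eliminated.
Round 3: A 19, B 12, C 23. B eliminated.
Round 4: A 31, C 23. A has a majority (≥28).

A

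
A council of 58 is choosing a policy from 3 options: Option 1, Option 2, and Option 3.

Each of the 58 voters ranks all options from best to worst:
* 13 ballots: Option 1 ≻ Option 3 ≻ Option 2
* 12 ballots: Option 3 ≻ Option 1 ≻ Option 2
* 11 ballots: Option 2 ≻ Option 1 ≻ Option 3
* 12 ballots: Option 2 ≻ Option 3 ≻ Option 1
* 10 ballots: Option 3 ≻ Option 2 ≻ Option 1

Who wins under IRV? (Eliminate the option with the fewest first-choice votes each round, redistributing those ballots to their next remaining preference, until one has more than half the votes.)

Option 3

Round 1: Option 1 13, Option 2 23, Option 3 22. Option 1 eliminated.
Round 2: Option 2 23, Option 3 35. Option 3 has a majority (≥30).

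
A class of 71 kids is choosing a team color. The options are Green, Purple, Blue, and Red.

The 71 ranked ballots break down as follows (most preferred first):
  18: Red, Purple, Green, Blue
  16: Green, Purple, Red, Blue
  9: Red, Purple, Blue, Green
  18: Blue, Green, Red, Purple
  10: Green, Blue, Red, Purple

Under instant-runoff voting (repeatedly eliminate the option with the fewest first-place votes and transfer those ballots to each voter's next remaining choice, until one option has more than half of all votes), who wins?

Round 1: Green 26, Purple 0, Blue 18, Red 27. Purple eliminated.
Round 2: Green 26, Blue 18, Red 27. Blue eliminated.
Round 3: Green 44, Red 27. Green has a majority (≥36).

Green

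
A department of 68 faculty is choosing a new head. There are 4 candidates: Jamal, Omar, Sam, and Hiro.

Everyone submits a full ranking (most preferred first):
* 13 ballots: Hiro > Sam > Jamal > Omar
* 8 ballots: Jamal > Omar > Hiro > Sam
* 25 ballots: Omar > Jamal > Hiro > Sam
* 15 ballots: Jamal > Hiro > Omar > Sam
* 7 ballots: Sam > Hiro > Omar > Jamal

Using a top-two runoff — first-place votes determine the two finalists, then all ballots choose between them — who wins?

Jamal

Round 1 first-place votes: Jamal 23, Omar 25, Sam 7, Hiro 13. Omar and Jamal advance.
Runoff: Omar is ranked above Jamal on 32 ballots, Jamal above Omar on 36.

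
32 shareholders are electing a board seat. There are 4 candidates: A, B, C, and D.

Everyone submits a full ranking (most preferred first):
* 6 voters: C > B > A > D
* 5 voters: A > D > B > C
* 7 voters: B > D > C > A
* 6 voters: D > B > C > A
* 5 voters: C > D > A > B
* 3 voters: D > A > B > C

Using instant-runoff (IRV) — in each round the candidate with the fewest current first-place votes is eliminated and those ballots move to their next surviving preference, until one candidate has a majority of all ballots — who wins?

Round 1: A 5, B 7, C 11, D 9. A eliminated.
Round 2: B 7, C 11, D 14. B eliminated.
Round 3: C 11, D 21. D has a majority (≥17).

D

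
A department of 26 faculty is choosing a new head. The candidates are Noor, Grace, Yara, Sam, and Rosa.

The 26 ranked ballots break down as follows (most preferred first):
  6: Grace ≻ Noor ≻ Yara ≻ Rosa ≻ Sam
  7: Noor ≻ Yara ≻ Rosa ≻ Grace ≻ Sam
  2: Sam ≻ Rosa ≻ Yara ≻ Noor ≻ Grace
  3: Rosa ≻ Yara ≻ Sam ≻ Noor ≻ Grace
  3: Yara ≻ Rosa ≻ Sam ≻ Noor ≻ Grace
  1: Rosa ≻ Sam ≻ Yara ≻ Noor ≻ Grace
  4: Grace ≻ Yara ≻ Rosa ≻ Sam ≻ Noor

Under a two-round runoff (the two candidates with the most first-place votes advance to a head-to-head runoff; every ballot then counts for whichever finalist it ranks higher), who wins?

Noor

Round 1 first-place votes: Noor 7, Grace 10, Yara 3, Sam 2, Rosa 4. Grace and Noor advance.
Runoff: Grace is ranked above Noor on 10 ballots, Noor above Grace on 16.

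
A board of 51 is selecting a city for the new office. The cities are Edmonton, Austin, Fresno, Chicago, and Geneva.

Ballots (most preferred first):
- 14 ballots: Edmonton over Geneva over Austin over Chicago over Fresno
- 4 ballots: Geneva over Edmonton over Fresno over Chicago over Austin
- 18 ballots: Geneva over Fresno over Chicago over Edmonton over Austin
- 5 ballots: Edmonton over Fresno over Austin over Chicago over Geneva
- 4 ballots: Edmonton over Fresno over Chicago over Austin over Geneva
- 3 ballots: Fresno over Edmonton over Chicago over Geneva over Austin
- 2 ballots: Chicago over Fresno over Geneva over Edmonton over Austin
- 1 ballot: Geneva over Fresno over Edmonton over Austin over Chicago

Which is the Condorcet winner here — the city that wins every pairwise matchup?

Edmonton vs Austin: 51–0
Edmonton vs Fresno: 27–24
Edmonton vs Chicago: 31–20
Edmonton vs Geneva: 26–25
Edmonton beats every other city.

Edmonton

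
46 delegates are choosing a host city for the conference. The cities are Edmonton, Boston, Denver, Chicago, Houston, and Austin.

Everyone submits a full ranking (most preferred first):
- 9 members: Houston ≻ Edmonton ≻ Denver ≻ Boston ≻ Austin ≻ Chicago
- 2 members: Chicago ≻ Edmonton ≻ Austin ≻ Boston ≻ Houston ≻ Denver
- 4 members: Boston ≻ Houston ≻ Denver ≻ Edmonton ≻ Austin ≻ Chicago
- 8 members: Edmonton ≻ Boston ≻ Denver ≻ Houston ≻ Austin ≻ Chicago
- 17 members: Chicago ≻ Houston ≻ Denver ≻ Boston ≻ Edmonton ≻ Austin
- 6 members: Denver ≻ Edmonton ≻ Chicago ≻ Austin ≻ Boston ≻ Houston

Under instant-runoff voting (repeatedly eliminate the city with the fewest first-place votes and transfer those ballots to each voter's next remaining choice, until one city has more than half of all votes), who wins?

Edmonton

Round 1: Edmonton 8, Boston 4, Denver 6, Chicago 19, Houston 9, Austin 0. Austin eliminated.
Round 2: Edmonton 8, Boston 4, Denver 6, Chicago 19, Houston 9. Boston eliminated.
Round 3: Edmonton 8, Denver 6, Chicago 19, Houston 13. Denver eliminated.
Round 4: Edmonton 14, Chicago 19, Houston 13. Houston eliminated.
Round 5: Edmonton 27, Chicago 19. Edmonton has a majority (≥24).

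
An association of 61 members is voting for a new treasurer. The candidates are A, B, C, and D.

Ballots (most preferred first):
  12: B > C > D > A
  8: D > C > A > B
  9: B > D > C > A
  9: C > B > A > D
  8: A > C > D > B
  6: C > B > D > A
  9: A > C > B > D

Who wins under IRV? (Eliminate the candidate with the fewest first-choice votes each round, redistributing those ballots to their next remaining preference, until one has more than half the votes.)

C

Round 1: A 17, B 21, C 15, D 8. D eliminated.
Round 2: A 17, B 21, C 23. A eliminated.
Round 3: B 21, C 40. C has a majority (≥31).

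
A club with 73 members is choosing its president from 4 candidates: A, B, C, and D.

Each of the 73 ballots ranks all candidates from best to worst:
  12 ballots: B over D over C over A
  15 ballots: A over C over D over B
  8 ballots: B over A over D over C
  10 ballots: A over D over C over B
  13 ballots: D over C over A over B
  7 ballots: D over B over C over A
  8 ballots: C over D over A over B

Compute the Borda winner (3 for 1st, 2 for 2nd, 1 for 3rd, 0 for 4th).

A: 12×0 + 15×3 + 8×2 + 10×3 + 13×1 + 7×0 + 8×1 = 112
B: 12×3 + 15×0 + 8×3 + 10×0 + 13×0 + 7×2 + 8×0 = 74
C: 12×1 + 15×2 + 8×0 + 10×1 + 13×2 + 7×1 + 8×3 = 109
D: 12×2 + 15×1 + 8×1 + 10×2 + 13×3 + 7×3 + 8×2 = 143

D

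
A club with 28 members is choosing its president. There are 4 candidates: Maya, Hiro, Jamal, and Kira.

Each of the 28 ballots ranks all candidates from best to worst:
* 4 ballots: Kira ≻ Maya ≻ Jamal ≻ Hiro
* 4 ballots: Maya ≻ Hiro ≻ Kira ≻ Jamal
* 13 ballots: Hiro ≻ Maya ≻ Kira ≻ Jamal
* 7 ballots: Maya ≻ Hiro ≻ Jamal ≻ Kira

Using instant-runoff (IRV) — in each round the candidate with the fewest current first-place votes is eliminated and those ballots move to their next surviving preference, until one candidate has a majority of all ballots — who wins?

Maya

Round 1: Maya 11, Hiro 13, Jamal 0, Kira 4. Jamal eliminated.
Round 2: Maya 11, Hiro 13, Kira 4. Kira eliminated.
Round 3: Maya 15, Hiro 13. Maya has a majority (≥15).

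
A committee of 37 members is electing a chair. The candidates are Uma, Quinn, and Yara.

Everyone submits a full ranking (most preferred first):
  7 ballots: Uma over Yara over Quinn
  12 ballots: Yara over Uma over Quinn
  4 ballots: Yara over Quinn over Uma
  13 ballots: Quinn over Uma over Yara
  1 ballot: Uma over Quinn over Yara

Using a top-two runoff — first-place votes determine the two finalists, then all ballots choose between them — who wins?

Round 1 first-place votes: Uma 8, Quinn 13, Yara 16. Yara and Quinn advance.
Runoff: Yara is ranked above Quinn on 23 ballots, Quinn above Yara on 14.

Yara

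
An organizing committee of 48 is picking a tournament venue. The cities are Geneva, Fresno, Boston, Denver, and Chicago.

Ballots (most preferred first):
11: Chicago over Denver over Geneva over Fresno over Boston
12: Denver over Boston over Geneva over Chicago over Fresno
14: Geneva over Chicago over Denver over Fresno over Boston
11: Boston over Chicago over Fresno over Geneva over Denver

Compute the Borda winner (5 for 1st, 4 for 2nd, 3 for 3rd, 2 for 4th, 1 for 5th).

Chicago

Geneva: 11×3 + 12×3 + 14×5 + 11×2 = 161
Fresno: 11×2 + 12×1 + 14×2 + 11×3 = 95
Boston: 11×1 + 12×4 + 14×1 + 11×5 = 128
Denver: 11×4 + 12×5 + 14×3 + 11×1 = 157
Chicago: 11×5 + 12×2 + 14×4 + 11×4 = 179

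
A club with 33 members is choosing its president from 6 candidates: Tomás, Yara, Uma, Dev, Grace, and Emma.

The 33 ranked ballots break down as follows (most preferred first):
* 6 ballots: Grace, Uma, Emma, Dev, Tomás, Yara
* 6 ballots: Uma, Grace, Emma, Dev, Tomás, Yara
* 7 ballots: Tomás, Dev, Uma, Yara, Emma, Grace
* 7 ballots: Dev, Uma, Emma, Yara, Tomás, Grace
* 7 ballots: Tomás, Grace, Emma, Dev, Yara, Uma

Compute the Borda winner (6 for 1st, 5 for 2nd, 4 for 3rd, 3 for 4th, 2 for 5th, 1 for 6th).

Uma

Tomás: 6×2 + 6×2 + 7×6 + 7×2 + 7×6 = 122
Yara: 6×1 + 6×1 + 7×3 + 7×3 + 7×2 = 68
Uma: 6×5 + 6×6 + 7×4 + 7×5 + 7×1 = 136
Dev: 6×3 + 6×3 + 7×5 + 7×6 + 7×3 = 134
Grace: 6×6 + 6×5 + 7×1 + 7×1 + 7×5 = 115
Emma: 6×4 + 6×4 + 7×2 + 7×4 + 7×4 = 118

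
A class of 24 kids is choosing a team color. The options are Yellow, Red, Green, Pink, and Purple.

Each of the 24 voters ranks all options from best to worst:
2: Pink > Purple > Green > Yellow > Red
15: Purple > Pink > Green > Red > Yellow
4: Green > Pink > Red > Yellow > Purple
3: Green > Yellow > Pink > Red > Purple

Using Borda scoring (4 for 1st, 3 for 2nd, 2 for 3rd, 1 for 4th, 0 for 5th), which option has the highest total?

Pink

Yellow: 2×1 + 15×0 + 4×1 + 3×3 = 15
Red: 2×0 + 15×1 + 4×2 + 3×1 = 26
Green: 2×2 + 15×2 + 4×4 + 3×4 = 62
Pink: 2×4 + 15×3 + 4×3 + 3×2 = 71
Purple: 2×3 + 15×4 + 4×0 + 3×0 = 66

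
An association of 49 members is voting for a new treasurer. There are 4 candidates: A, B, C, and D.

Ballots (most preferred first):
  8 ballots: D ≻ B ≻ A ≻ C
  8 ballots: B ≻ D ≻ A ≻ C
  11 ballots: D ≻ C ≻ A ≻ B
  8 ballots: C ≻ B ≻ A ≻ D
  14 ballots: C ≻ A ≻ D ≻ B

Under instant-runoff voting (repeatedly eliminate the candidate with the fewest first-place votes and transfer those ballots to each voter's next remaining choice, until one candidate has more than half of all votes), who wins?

Round 1: A 0, B 8, C 22, D 19. A eliminated.
Round 2: B 8, C 22, D 19. B eliminated.
Round 3: C 22, D 27. D has a majority (≥25).

D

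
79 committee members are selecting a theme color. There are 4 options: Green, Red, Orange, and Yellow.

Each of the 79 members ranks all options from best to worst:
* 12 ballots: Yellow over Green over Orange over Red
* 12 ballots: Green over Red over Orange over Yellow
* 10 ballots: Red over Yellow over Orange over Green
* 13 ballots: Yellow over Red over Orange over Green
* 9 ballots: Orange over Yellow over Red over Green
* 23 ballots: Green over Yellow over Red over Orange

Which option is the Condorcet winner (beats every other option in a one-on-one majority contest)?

Yellow vs Green: 44–35
Yellow vs Red: 57–22
Yellow vs Orange: 58–21
Yellow beats every other option.

Yellow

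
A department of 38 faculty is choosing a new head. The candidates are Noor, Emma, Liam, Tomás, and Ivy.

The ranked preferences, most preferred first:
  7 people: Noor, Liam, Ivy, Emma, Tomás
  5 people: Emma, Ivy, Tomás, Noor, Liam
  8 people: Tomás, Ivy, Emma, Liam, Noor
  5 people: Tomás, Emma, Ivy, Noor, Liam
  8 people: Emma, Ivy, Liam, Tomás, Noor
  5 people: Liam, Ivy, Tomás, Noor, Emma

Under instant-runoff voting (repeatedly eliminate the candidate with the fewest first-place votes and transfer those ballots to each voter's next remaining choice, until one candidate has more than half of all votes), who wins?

Round 1: Noor 7, Emma 13, Liam 5, Tomás 13, Ivy 0. Ivy eliminated.
Round 2: Noor 7, Emma 13, Liam 5, Tomás 13. Liam eliminated.
Round 3: Noor 7, Emma 13, Tomás 18. Noor eliminated.
Round 4: Emma 20, Tomás 18. Emma has a majority (≥20).

Emma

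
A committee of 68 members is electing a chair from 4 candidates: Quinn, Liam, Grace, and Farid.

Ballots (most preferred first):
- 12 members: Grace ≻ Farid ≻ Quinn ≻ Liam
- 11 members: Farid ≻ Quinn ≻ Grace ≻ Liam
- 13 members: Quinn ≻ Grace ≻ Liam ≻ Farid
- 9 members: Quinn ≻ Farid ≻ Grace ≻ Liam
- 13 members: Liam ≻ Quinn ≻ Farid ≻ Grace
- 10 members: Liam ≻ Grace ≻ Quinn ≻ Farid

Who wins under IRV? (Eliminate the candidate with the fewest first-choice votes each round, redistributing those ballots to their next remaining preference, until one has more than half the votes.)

Quinn

Round 1: Quinn 22, Liam 23, Grace 12, Farid 11. Farid eliminated.
Round 2: Quinn 33, Liam 23, Grace 12. Grace eliminated.
Round 3: Quinn 45, Liam 23. Quinn has a majority (≥35).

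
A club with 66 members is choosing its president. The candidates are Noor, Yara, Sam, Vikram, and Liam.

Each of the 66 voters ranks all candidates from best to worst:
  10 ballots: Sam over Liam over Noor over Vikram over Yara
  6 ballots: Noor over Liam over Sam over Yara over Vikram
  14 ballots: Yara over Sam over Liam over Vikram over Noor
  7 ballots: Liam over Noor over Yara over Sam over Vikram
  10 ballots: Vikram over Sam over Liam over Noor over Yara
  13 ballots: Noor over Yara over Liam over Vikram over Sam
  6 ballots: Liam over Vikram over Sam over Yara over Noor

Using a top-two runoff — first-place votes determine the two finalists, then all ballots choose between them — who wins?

Round 1 first-place votes: Noor 19, Yara 14, Sam 10, Vikram 10, Liam 13. Noor and Yara advance.
Runoff: Noor is ranked above Yara on 46 ballots, Yara above Noor on 20.

Noor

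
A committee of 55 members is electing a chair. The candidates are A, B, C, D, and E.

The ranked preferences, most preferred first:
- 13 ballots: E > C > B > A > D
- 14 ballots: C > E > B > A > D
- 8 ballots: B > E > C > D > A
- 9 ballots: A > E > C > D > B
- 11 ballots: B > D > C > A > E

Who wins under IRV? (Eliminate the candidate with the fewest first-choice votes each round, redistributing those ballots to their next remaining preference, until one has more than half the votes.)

Round 1: A 9, B 19, C 14, D 0, E 13. D eliminated.
Round 2: A 9, B 19, C 14, E 13. A eliminated.
Round 3: B 19, C 14, E 22. C eliminated.
Round 4: B 19, E 36. E has a majority (≥28).

E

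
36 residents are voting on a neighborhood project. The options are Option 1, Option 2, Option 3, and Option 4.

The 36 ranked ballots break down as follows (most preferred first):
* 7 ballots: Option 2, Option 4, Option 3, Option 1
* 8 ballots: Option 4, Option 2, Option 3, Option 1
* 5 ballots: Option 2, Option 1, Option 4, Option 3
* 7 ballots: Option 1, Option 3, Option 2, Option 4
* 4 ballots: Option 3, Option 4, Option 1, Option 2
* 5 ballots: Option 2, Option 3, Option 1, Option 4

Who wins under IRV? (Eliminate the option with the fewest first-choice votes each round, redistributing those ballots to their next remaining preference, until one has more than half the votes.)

Round 1: Option 1 7, Option 2 17, Option 3 4, Option 4 8. Option 3 eliminated.
Round 2: Option 1 7, Option 2 17, Option 4 12. Option 1 eliminated.
Round 3: Option 2 24, Option 4 12. Option 2 has a majority (≥19).

Option 2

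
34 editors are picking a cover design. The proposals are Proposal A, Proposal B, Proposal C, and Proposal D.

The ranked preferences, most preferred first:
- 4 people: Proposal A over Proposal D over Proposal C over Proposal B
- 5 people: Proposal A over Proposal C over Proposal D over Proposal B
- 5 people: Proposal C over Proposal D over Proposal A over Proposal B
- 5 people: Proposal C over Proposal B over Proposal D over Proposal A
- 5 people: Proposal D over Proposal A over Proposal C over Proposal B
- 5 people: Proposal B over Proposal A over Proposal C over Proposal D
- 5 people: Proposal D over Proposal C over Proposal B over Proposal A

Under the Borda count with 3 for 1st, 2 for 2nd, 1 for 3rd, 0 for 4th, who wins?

Proposal C

Proposal A: 4×3 + 5×3 + 5×1 + 5×0 + 5×2 + 5×2 + 5×0 = 52
Proposal B: 4×0 + 5×0 + 5×0 + 5×2 + 5×0 + 5×3 + 5×1 = 30
Proposal C: 4×1 + 5×2 + 5×3 + 5×3 + 5×1 + 5×1 + 5×2 = 64
Proposal D: 4×2 + 5×1 + 5×2 + 5×1 + 5×3 + 5×0 + 5×3 = 58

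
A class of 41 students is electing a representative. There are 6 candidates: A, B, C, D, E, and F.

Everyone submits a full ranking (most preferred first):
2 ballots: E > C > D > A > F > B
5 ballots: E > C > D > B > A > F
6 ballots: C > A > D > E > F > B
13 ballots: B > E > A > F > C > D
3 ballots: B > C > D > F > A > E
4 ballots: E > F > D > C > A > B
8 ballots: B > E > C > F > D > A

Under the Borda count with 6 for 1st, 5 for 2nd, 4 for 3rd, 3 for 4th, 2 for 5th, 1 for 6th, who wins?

A: 2×3 + 5×2 + 6×5 + 13×4 + 3×2 + 4×2 + 8×1 = 120
B: 2×1 + 5×3 + 6×1 + 13×6 + 3×6 + 4×1 + 8×6 = 171
C: 2×5 + 5×5 + 6×6 + 13×2 + 3×5 + 4×3 + 8×4 = 156
D: 2×4 + 5×4 + 6×4 + 13×1 + 3×4 + 4×4 + 8×2 = 109
E: 2×6 + 5×6 + 6×3 + 13×5 + 3×1 + 4×6 + 8×5 = 192
F: 2×2 + 5×1 + 6×2 + 13×3 + 3×3 + 4×5 + 8×3 = 113

E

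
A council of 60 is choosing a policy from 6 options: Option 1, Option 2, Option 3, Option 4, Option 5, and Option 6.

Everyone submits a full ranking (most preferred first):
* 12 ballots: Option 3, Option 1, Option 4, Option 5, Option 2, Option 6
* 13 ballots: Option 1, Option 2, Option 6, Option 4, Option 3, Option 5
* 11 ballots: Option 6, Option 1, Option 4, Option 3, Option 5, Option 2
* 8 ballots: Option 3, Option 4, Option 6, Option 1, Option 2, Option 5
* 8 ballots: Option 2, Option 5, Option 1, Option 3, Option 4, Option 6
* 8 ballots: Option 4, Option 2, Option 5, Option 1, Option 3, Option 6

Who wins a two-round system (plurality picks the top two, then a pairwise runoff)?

Option 1

Round 1 first-place votes: Option 1 13, Option 2 8, Option 3 20, Option 4 8, Option 5 0, Option 6 11. Option 3 and Option 1 advance.
Runoff: Option 3 is ranked above Option 1 on 20 ballots, Option 1 above Option 3 on 40.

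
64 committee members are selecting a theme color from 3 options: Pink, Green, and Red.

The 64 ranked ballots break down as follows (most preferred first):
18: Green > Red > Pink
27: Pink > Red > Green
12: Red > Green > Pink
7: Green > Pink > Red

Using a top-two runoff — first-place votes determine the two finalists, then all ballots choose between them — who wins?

Round 1 first-place votes: Pink 27, Green 25, Red 12. Pink and Green advance.
Runoff: Pink is ranked above Green on 27 ballots, Green above Pink on 37.

Green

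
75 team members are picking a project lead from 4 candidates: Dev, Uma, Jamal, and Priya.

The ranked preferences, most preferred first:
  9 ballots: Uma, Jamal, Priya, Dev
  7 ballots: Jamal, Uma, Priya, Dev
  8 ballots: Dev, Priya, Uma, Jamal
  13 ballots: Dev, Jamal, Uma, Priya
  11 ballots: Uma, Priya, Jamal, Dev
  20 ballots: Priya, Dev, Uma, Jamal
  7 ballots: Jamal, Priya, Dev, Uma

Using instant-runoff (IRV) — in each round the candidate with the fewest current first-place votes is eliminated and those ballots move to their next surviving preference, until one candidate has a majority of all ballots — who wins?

Round 1: Dev 21, Uma 20, Jamal 14, Priya 20. Jamal eliminated.
Round 2: Dev 21, Uma 27, Priya 27. Dev eliminated.
Round 3: Uma 40, Priya 35. Uma has a majority (≥38).

Uma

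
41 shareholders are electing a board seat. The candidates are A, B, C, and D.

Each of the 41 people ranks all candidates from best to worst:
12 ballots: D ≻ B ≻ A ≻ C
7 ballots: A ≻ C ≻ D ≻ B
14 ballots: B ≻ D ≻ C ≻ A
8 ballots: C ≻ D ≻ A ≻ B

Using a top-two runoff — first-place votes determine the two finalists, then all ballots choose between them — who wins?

D

Round 1 first-place votes: A 7, B 14, C 8, D 12. B and D advance.
Runoff: B is ranked above D on 14 ballots, D above B on 27.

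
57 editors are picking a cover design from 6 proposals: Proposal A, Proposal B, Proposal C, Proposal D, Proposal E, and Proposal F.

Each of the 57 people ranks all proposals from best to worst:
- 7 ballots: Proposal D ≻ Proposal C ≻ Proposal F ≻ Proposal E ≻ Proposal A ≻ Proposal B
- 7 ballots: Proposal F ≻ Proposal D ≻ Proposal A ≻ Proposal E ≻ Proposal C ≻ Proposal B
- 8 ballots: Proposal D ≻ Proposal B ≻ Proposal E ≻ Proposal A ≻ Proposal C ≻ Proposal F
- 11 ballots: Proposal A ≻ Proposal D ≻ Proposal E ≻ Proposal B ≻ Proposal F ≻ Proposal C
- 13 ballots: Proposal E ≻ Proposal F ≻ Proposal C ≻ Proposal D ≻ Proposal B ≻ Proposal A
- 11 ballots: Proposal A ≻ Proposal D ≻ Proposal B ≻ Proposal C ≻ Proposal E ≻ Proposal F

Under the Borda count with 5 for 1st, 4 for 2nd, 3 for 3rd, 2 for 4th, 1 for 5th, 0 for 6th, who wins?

Proposal D

Proposal A: 7×1 + 7×3 + 8×2 + 11×5 + 13×0 + 11×5 = 154
Proposal B: 7×0 + 7×0 + 8×4 + 11×2 + 13×1 + 11×3 = 100
Proposal C: 7×4 + 7×1 + 8×1 + 11×0 + 13×3 + 11×2 = 104
Proposal D: 7×5 + 7×4 + 8×5 + 11×4 + 13×2 + 11×4 = 217
Proposal E: 7×2 + 7×2 + 8×3 + 11×3 + 13×5 + 11×1 = 161
Proposal F: 7×3 + 7×5 + 8×0 + 11×1 + 13×4 + 11×0 = 119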